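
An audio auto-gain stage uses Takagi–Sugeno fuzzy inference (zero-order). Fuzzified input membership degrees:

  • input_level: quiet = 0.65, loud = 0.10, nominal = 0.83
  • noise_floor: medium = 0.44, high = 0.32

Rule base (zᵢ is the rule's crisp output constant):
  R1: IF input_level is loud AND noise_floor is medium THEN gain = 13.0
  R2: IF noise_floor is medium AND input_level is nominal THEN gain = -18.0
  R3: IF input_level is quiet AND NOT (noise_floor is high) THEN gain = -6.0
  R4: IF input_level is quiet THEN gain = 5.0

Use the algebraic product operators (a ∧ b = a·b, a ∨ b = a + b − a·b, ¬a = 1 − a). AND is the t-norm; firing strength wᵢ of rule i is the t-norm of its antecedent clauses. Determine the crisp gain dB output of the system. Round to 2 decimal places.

R1 (z=13.0): loud=0.10, medium=0.44; AND[a·b] → w = 0.0440
R2 (z=-18.0): medium=0.44, nominal=0.83; AND[a·b] → w = 0.3652
R3 (z=-6.0): quiet=0.65, ¬high=1−0.32=0.68; AND[a·b] → w = 0.4420
R4 (z=5.0): quiet=0.65 → w = 0.6500
Weighted average = (0.0440·13.0 + 0.3652·-18.0 + 0.4420·-6.0 + 0.6500·5.0) / (0.0440 + 0.3652 + 0.4420 + 0.6500)
  = -5.4036 / 1.5012 = -3.60

-3.60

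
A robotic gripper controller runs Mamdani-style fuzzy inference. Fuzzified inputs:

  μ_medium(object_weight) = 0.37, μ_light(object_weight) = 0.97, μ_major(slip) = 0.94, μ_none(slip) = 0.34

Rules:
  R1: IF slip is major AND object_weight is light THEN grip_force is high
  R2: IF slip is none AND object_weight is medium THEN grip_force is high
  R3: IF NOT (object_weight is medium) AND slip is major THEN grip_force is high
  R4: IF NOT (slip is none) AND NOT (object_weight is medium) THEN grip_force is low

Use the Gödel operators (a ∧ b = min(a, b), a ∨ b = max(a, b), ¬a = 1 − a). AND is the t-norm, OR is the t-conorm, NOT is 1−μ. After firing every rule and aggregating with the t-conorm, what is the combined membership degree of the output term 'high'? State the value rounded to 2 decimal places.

0.94

R1: major=0.94, light=0.97; AND[min(a, b)] → w = 0.94
R2: none=0.34, medium=0.37; AND[min(a, b)] → w = 0.34
R3: ¬medium=1−0.37=0.63, major=0.94; AND[min(a, b)] → w = 0.63
R4: ¬none=1−0.34=0.66, ¬medium=1−0.37=0.63; AND[min(a, b)] → w = 0.63
Rules with consequent 'high': {R1, R2, R3} → strengths 0.94, 0.34, 0.63
Aggregate via t-conorm [max(a, b)]: 0.94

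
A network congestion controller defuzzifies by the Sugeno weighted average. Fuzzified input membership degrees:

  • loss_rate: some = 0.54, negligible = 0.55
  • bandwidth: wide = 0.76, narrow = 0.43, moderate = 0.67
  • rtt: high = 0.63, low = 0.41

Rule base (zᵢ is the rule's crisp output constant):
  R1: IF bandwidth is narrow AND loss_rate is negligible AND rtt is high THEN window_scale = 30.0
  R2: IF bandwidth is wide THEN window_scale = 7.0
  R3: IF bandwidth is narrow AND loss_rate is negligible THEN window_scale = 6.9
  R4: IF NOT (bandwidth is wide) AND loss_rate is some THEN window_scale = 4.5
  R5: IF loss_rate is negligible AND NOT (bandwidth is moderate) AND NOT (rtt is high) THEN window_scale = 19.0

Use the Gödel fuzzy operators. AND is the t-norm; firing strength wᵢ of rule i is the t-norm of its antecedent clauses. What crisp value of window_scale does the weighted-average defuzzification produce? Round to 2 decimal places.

13.03

R1 (z=30.0): narrow=0.43, negligible=0.55, high=0.63; AND[min(a, b)] → w = 0.43
R2 (z=7.0): wide=0.76 → w = 0.76
R3 (z=6.9): narrow=0.43, negligible=0.55; AND[min(a, b)] → w = 0.43
R4 (z=4.5): ¬wide=1−0.76=0.24, some=0.54; AND[min(a, b)] → w = 0.24
R5 (z=19.0): negligible=0.55, ¬moderate=1−0.67=0.33, ¬high=1−0.63=0.37; AND[min(a, b)] → w = 0.33
Weighted average = (0.43·30.0 + 0.76·7.0 + 0.43·6.9 + 0.24·4.5 + 0.33·19.0) / (0.43 + 0.76 + 0.43 + 0.24 + 0.33)
  = 28.5370 / 2.1900 = 13.03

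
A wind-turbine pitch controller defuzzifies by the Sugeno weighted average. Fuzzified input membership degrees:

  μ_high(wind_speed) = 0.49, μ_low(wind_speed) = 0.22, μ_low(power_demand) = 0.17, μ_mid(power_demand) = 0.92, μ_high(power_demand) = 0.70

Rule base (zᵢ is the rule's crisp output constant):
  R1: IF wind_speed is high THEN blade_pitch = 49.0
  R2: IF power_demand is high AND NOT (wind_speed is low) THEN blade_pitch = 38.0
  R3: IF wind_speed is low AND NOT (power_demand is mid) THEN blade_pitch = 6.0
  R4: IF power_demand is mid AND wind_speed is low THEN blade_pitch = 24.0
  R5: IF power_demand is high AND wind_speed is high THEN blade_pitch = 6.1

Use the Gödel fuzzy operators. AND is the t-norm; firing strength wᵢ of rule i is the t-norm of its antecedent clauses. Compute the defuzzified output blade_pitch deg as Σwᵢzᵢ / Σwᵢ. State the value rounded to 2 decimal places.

R1 (z=49.0): high=0.49 → w = 0.49
R2 (z=38.0): high=0.70, ¬low=1−0.22=0.78; AND[min(a, b)] → w = 0.70
R3 (z=6.0): low=0.22, ¬mid=1−0.92=0.08; AND[min(a, b)] → w = 0.08
R4 (z=24.0): mid=0.92, low=0.22; AND[min(a, b)] → w = 0.22
R5 (z=6.1): high=0.70, high=0.49; AND[min(a, b)] → w = 0.49
Weighted average = (0.49·49.0 + 0.70·38.0 + 0.08·6.0 + 0.22·24.0 + 0.49·6.1) / (0.49 + 0.70 + 0.08 + 0.22 + 0.49)
  = 59.3590 / 1.9800 = 29.98

29.98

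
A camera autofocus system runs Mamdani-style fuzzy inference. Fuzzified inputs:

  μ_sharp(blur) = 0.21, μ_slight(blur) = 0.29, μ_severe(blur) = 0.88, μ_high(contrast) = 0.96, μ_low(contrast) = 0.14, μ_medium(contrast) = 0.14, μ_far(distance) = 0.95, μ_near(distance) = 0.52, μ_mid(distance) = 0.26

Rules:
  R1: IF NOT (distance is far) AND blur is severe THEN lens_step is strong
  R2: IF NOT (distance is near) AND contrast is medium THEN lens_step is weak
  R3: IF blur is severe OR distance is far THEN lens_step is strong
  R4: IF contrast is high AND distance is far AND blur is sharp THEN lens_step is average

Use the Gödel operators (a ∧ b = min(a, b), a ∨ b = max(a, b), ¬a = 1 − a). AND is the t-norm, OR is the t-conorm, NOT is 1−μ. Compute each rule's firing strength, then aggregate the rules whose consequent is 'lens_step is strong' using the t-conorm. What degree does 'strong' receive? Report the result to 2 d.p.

0.95

R1: ¬far=1−0.95=0.05, severe=0.88; AND[min(a, b)] → w = 0.05
R2: ¬near=1−0.52=0.48, medium=0.14; AND[min(a, b)] → w = 0.14
R3: severe=0.88, far=0.95; OR[max(a, b)] → w = 0.95
R4: high=0.96, far=0.95, sharp=0.21; AND[min(a, b)] → w = 0.21
Rules with consequent 'strong': {R1, R3} → strengths 0.05, 0.95
Aggregate via t-conorm [max(a, b)]: 0.95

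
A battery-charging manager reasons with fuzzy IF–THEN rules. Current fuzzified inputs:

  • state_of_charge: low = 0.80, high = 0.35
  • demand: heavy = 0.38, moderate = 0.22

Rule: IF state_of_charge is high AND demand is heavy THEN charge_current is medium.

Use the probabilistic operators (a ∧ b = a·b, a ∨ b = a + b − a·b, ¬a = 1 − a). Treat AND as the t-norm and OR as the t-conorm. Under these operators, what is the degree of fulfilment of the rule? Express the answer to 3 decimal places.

firing strength: high=0.35, heavy=0.38; AND[a·b] → w = 0.1330

0.133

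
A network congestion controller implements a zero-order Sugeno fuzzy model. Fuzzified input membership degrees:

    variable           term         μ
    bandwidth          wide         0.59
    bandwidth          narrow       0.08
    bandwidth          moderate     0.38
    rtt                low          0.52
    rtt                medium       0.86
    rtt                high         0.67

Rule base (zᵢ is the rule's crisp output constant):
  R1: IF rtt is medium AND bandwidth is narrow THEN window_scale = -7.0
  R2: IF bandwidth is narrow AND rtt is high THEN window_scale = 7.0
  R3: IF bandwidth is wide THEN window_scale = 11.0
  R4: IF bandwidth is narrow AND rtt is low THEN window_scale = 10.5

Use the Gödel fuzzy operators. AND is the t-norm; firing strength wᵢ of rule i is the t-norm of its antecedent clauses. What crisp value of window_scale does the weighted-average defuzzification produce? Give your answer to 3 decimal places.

R1 (z=-7.0): medium=0.86, narrow=0.08; AND[min(a, b)] → w = 0.08
R2 (z=7.0): narrow=0.08, high=0.67; AND[min(a, b)] → w = 0.08
R3 (z=11.0): wide=0.59 → w = 0.59
R4 (z=10.5): narrow=0.08, low=0.52; AND[min(a, b)] → w = 0.08
Weighted average = (0.08·-7.0 + 0.08·7.0 + 0.59·11.0 + 0.08·10.5) / (0.08 + 0.08 + 0.59 + 0.08)
  = 7.3300 / 0.8300 = 8.831

8.831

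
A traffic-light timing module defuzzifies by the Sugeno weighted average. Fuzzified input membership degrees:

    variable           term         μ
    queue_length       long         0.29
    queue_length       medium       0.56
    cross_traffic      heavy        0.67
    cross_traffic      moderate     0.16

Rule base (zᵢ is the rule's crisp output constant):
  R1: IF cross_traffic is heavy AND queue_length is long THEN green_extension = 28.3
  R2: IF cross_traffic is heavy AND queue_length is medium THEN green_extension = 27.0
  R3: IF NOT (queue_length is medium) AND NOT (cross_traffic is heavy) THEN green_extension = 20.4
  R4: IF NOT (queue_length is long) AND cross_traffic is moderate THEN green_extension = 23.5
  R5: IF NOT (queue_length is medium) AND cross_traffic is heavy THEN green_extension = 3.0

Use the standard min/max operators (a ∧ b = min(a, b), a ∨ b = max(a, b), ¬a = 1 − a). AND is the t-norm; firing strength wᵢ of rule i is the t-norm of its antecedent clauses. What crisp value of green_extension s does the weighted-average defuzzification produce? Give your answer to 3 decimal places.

19.741

R1 (z=28.3): heavy=0.67, long=0.29; AND[min(a, b)] → w = 0.29
R2 (z=27.0): heavy=0.67, medium=0.56; AND[min(a, b)] → w = 0.56
R3 (z=20.4): ¬medium=1−0.56=0.44, ¬heavy=1−0.67=0.33; AND[min(a, b)] → w = 0.33
R4 (z=23.5): ¬long=1−0.29=0.71, moderate=0.16; AND[min(a, b)] → w = 0.16
R5 (z=3.0): ¬medium=1−0.56=0.44, heavy=0.67; AND[min(a, b)] → w = 0.44
Weighted average = (0.29·28.3 + 0.56·27.0 + 0.33·20.4 + 0.16·23.5 + 0.44·3.0) / (0.29 + 0.56 + 0.33 + 0.16 + 0.44)
  = 35.1390 / 1.7800 = 19.741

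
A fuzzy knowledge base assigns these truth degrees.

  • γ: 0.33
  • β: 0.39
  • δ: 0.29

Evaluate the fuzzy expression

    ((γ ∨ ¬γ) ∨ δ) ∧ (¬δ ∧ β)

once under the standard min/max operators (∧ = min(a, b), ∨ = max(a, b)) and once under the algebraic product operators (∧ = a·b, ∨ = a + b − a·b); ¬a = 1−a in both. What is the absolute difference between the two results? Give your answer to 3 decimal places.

0.157

Under standard min/max:
  ¬γ = 1 − 0.33 = 0.67
  γ ∨ ¬γ = max(a, b) on (0.33, 0.67) = 0.67
  (γ ∨ ¬γ) ∨ δ = max(a, b) on (0.67, 0.29) = 0.67
  ¬δ = 1 − 0.29 = 0.71
  ¬δ ∧ β = min(a, b) on (0.71, 0.39) = 0.39
  ((γ ∨ ¬γ) ∨ δ) ∧ (¬δ ∧ β) = min(a, b) on (0.67, 0.39) = 0.39
  → value = 0.3900
Under algebraic product:
  ¬γ = 1 − 0.3300 = 0.6700
  γ ∨ ¬γ = a + b − a·b on (0.3300, 0.6700) = 0.7789
  (γ ∨ ¬γ) ∨ δ = a + b − a·b on (0.7789, 0.2900) = 0.8430
  ¬δ = 1 − 0.2900 = 0.7100
  ¬δ ∧ β = a·b on (0.7100, 0.3900) = 0.2769
  ((γ ∨ ¬γ) ∨ δ) ∧ (¬δ ∧ β) = a·b on (0.8430, 0.2769) = 0.2334
  → value = 0.2334
|0.3900 − 0.2334| = 0.157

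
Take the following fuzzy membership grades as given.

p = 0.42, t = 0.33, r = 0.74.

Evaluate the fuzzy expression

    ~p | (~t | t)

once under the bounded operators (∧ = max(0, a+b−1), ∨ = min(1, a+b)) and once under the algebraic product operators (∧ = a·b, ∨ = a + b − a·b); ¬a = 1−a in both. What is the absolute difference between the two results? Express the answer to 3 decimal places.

Under bounded:
  ~p = 1 − 0.42 = 0.58
  ~t = 1 − 0.33 = 0.67
  ~t | t = min(1, a+b) on (0.67, 0.33) = 1.00
  ~p | (~t | t) = min(1, a+b) on (0.58, 1.00) = 1.00
  → value = 1.0000
Under algebraic product:
  ~p = 1 − 0.4200 = 0.5800
  ~t = 1 − 0.3300 = 0.6700
  ~t | t = a + b − a·b on (0.6700, 0.3300) = 0.7789
  ~p | (~t | t) = a + b − a·b on (0.5800, 0.7789) = 0.9071
  → value = 0.9071
|1.0000 − 0.9071| = 0.093

0.093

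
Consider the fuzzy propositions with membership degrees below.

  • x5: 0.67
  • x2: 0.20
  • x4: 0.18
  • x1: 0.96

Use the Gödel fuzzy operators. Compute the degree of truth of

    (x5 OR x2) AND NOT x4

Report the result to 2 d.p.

0.67

x5 OR x2 = max(a, b) on (0.67, 0.20) = 0.67
NOT x4 = 1 − 0.18 = 0.82
(x5 OR x2) AND NOT x4 = min(a, b) on (0.67, 0.82) = 0.67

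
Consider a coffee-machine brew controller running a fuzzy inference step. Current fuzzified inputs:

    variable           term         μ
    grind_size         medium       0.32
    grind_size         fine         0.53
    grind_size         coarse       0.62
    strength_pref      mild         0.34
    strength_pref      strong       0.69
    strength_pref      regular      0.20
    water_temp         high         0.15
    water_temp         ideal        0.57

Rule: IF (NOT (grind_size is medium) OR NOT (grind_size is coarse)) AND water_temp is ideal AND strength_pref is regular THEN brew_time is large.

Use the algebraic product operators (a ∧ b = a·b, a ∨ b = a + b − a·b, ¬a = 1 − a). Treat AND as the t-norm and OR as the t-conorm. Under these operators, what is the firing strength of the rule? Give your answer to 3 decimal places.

0.091

firing strength: (¬medium=1−0.32=0.68 OR ¬coarse=1−0.62=0.38) = 0.8016; AND[a·b] with ideal=0.57, regular=0.20 → w = 0.0914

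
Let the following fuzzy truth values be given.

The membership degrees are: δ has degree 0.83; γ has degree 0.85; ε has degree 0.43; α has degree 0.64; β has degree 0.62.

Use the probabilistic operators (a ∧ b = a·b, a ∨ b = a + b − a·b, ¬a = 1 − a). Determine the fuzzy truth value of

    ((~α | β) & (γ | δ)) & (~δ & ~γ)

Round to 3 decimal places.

~α = 1 − 0.6400 = 0.3600
~α | β = a + b − a·b on (0.3600, 0.6200) = 0.7568
γ | δ = a + b − a·b on (0.8500, 0.8300) = 0.9745
(~α | β) & (γ | δ) = a·b on (0.7568, 0.9745) = 0.7375
~δ = 1 − 0.8300 = 0.1700
~γ = 1 − 0.8500 = 0.1500
~δ & ~γ = a·b on (0.1700, 0.1500) = 0.0255
((~α | β) & (γ | δ)) & (~δ & ~γ) = a·b on (0.7375, 0.0255) = 0.0188

0.019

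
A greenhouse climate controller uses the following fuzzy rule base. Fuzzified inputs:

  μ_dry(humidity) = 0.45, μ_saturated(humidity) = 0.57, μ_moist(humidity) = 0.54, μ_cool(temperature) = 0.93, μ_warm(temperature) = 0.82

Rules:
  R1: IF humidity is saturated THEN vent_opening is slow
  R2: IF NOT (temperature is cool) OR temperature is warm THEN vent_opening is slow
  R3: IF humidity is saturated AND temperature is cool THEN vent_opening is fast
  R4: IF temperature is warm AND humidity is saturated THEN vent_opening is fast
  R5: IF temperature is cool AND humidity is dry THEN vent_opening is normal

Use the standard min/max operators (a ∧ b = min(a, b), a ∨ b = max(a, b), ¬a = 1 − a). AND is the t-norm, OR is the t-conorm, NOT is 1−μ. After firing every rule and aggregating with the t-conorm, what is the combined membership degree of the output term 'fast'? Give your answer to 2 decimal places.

0.57

R1: saturated=0.57 → w = 0.57
R2: ¬cool=1−0.93=0.07, warm=0.82; OR[max(a, b)] → w = 0.82
R3: saturated=0.57, cool=0.93; AND[min(a, b)] → w = 0.57
R4: warm=0.82, saturated=0.57; AND[min(a, b)] → w = 0.57
R5: cool=0.93, dry=0.45; AND[min(a, b)] → w = 0.45
Rules with consequent 'fast': {R3, R4} → strengths 0.57, 0.57
Aggregate via t-conorm [max(a, b)]: 0.57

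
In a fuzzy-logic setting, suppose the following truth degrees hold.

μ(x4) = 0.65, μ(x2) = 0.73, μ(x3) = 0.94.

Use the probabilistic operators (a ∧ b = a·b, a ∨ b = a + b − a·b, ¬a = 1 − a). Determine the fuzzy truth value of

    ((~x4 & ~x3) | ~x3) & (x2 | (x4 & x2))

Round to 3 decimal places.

~x4 = 1 − 0.6500 = 0.3500
~x3 = 1 − 0.9400 = 0.0600
~x4 & ~x3 = a·b on (0.3500, 0.0600) = 0.0210
~x3 = 1 − 0.9400 = 0.0600
(~x4 & ~x3) | ~x3 = a + b − a·b on (0.0210, 0.0600) = 0.0797
x4 & x2 = a·b on (0.6500, 0.7300) = 0.4745
x2 | (x4 & x2) = a + b − a·b on (0.7300, 0.4745) = 0.8581
((~x4 & ~x3) | ~x3) & (x2 | (x4 & x2)) = a·b on (0.0797, 0.8581) = 0.0684

0.068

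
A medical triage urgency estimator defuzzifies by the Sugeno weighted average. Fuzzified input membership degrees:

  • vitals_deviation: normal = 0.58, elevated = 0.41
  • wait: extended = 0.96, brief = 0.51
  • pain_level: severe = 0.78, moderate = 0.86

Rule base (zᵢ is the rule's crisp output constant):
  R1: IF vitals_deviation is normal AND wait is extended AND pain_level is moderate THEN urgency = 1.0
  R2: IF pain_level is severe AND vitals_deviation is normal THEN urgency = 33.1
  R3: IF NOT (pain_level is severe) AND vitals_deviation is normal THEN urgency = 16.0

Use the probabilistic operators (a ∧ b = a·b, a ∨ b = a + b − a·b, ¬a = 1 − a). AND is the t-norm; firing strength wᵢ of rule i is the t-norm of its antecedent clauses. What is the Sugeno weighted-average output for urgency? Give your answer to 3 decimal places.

R1 (z=1.0): normal=0.58, extended=0.96, moderate=0.86; AND[a·b] → w = 0.4788
R2 (z=33.1): severe=0.78, normal=0.58; AND[a·b] → w = 0.4524
R3 (z=16.0): ¬severe=1−0.78=0.22, normal=0.58; AND[a·b] → w = 0.1276
Weighted average = (0.4788·1.0 + 0.4524·33.1 + 0.1276·16.0) / (0.4788 + 0.4524 + 0.1276)
  = 17.4949 / 1.0588 = 16.523

16.523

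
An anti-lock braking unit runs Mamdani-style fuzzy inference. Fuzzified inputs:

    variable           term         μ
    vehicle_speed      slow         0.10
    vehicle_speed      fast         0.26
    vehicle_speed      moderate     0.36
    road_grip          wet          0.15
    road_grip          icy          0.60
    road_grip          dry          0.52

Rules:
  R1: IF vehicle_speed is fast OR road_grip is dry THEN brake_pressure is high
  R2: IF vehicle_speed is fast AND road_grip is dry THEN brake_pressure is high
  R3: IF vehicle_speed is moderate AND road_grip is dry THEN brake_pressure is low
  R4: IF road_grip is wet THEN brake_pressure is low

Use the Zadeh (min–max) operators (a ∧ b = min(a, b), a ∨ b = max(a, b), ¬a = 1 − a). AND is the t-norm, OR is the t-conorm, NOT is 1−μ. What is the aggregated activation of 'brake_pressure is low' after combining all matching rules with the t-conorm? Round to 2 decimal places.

R1: fast=0.26, dry=0.52; OR[max(a, b)] → w = 0.52
R2: fast=0.26, dry=0.52; AND[min(a, b)] → w = 0.26
R3: moderate=0.36, dry=0.52; AND[min(a, b)] → w = 0.36
R4: wet=0.15 → w = 0.15
Rules with consequent 'low': {R3, R4} → strengths 0.36, 0.15
Aggregate via t-conorm [max(a, b)]: 0.36

0.36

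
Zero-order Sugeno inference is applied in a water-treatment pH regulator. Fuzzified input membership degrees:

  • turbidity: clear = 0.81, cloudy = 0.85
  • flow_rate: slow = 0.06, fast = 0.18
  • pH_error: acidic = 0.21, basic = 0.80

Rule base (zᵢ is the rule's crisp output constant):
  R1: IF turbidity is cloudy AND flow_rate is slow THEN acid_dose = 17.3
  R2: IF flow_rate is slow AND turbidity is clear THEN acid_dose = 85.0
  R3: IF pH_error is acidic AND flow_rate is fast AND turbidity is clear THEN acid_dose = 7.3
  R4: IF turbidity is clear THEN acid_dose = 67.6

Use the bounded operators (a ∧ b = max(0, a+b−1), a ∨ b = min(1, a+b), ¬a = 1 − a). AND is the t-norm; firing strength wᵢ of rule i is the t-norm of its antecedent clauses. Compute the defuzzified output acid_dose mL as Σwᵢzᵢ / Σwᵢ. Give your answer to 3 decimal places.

R1 (z=17.3): cloudy=0.85, slow=0.06; AND[max(0, a+b−1)] → w = 0.00
R2 (z=85.0): slow=0.06, clear=0.81; AND[max(0, a+b−1)] → w = 0.00
R3 (z=7.3): acidic=0.21, fast=0.18, clear=0.81; AND[max(0, a+b−1)] → w = 0.00
R4 (z=67.6): clear=0.81 → w = 0.81
Weighted average = (0.00·17.3 + 0.00·85.0 + 0.00·7.3 + 0.81·67.6) / (0.00 + 0.00 + 0.00 + 0.81)
  = 54.7560 / 0.8100 = 67.600

67.600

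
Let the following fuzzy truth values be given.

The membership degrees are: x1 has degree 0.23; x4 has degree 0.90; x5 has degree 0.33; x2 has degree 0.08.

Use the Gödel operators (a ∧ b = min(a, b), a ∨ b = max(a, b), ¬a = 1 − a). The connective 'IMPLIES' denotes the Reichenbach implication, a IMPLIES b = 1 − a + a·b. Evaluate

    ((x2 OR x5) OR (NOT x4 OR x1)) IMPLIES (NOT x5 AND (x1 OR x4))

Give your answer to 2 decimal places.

0.89

x2 OR x5 = max(a, b) on (0.08, 0.33) = 0.33
NOT x4 = 1 − 0.90 = 0.10
NOT x4 OR x1 = max(a, b) on (0.10, 0.23) = 0.23
(x2 OR x5) OR (NOT x4 OR x1) = max(a, b) on (0.33, 0.23) = 0.33
NOT x5 = 1 − 0.33 = 0.67
x1 OR x4 = max(a, b) on (0.23, 0.90) = 0.90
NOT x5 AND (x1 OR x4) = min(a, b) on (0.67, 0.90) = 0.67
((x2 OR x5) OR (NOT x4 OR x1)) IMPLIES (NOT x5 AND (x1 OR x4))  [Reichenbach: 1 − a + a·b] with a=0.33, b=0.67 → 0.89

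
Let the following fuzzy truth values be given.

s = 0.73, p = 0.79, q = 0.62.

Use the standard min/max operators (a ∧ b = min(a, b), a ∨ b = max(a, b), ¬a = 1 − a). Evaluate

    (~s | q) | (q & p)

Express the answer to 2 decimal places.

0.62

~s = 1 − 0.73 = 0.27
~s | q = max(a, b) on (0.27, 0.62) = 0.62
q & p = min(a, b) on (0.62, 0.79) = 0.62
(~s | q) | (q & p) = max(a, b) on (0.62, 0.62) = 0.62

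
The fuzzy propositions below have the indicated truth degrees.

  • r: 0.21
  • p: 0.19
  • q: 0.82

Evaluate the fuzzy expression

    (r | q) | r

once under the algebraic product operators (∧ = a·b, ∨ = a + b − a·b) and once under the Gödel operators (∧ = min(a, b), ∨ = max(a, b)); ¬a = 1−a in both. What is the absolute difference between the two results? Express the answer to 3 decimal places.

0.068

Under algebraic product:
  r | q = a + b − a·b on (0.2100, 0.8200) = 0.8578
  (r | q) | r = a + b − a·b on (0.8578, 0.2100) = 0.8877
  → value = 0.8877
Under Gödel:
  r | q = max(a, b) on (0.21, 0.82) = 0.82
  (r | q) | r = max(a, b) on (0.82, 0.21) = 0.82
  → value = 0.8200
|0.8877 − 0.8200| = 0.068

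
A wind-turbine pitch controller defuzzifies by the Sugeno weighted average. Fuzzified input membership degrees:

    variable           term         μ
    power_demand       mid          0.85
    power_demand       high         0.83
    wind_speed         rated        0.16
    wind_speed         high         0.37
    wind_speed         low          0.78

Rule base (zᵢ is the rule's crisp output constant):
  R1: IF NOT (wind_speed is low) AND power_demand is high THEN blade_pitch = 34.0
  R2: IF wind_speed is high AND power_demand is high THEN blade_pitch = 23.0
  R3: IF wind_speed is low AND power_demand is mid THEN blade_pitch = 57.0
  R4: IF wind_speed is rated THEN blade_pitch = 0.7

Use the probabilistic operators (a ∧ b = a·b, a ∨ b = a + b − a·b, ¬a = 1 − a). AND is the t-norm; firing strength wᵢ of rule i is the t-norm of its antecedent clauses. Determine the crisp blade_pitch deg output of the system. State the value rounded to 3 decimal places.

38.984

R1 (z=34.0): ¬low=1−0.78=0.22, high=0.83; AND[a·b] → w = 0.1826
R2 (z=23.0): high=0.37, high=0.83; AND[a·b] → w = 0.3071
R3 (z=57.0): low=0.78, mid=0.85; AND[a·b] → w = 0.6630
R4 (z=0.7): rated=0.16 → w = 0.1600
Weighted average = (0.1826·34.0 + 0.3071·23.0 + 0.6630·57.0 + 0.1600·0.7) / (0.1826 + 0.3071 + 0.6630 + 0.1600)
  = 51.1747 / 1.3127 = 38.984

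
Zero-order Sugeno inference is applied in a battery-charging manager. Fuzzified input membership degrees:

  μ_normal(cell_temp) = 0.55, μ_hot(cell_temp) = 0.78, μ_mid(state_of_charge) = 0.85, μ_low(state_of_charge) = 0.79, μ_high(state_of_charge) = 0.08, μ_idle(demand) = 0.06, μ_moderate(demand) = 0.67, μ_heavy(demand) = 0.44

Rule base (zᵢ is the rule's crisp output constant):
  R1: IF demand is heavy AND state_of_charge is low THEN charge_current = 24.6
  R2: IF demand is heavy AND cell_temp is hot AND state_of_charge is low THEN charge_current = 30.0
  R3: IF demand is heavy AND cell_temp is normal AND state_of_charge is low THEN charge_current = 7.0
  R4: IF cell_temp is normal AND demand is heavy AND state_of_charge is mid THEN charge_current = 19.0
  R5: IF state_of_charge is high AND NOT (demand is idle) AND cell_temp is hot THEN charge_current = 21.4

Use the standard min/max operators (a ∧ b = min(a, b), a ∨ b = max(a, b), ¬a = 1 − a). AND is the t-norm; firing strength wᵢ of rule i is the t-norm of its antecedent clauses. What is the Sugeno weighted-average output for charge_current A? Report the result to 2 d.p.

20.20

R1 (z=24.6): heavy=0.44, low=0.79; AND[min(a, b)] → w = 0.44
R2 (z=30.0): heavy=0.44, hot=0.78, low=0.79; AND[min(a, b)] → w = 0.44
R3 (z=7.0): heavy=0.44, normal=0.55, low=0.79; AND[min(a, b)] → w = 0.44
R4 (z=19.0): normal=0.55, heavy=0.44, mid=0.85; AND[min(a, b)] → w = 0.44
R5 (z=21.4): high=0.08, ¬idle=1−0.06=0.94, hot=0.78; AND[min(a, b)] → w = 0.08
Weighted average = (0.44·24.6 + 0.44·30.0 + 0.44·7.0 + 0.44·19.0 + 0.08·21.4) / (0.44 + 0.44 + 0.44 + 0.44 + 0.08)
  = 37.1760 / 1.8400 = 20.20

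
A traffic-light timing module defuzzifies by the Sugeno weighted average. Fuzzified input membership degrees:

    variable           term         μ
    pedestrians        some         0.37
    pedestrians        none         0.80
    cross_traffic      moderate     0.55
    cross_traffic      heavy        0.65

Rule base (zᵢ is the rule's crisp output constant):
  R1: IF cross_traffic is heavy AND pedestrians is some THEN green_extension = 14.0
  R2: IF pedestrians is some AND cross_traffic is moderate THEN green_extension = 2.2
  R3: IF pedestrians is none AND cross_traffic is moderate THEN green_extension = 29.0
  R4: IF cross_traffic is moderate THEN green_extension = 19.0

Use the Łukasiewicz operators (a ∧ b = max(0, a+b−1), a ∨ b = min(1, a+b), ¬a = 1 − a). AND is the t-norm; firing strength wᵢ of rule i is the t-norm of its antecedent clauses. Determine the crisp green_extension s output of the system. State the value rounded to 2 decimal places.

22.70

R1 (z=14.0): heavy=0.65, some=0.37; AND[max(0, a+b−1)] → w = 0.02
R2 (z=2.2): some=0.37, moderate=0.55; AND[max(0, a+b−1)] → w = 0.00
R3 (z=29.0): none=0.80, moderate=0.55; AND[max(0, a+b−1)] → w = 0.35
R4 (z=19.0): moderate=0.55 → w = 0.55
Weighted average = (0.02·14.0 + 0.00·2.2 + 0.35·29.0 + 0.55·19.0) / (0.02 + 0.00 + 0.35 + 0.55)
  = 20.8800 / 0.9200 = 22.70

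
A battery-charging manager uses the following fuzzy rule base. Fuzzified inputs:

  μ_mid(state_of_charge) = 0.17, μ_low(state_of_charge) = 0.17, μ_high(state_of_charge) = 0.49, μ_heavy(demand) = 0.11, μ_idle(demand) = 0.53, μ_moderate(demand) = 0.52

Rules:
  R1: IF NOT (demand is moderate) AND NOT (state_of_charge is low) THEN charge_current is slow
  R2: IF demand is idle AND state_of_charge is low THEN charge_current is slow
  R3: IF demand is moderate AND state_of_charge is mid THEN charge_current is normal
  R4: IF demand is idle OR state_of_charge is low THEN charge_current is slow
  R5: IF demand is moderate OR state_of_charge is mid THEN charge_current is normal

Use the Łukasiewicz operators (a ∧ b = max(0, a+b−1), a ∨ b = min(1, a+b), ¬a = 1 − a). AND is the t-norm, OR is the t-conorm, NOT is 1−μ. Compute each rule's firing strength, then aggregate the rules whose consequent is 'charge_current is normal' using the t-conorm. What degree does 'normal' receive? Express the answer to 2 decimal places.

0.69

R1: ¬moderate=1−0.52=0.48, ¬low=1−0.17=0.83; AND[max(0, a+b−1)] → w = 0.31
R2: idle=0.53, low=0.17; AND[max(0, a+b−1)] → w = 0.00
R3: moderate=0.52, mid=0.17; AND[max(0, a+b−1)] → w = 0.00
R4: idle=0.53, low=0.17; OR[min(1, a+b)] → w = 0.70
R5: moderate=0.52, mid=0.17; OR[min(1, a+b)] → w = 0.69
Rules with consequent 'normal': {R3, R5} → strengths 0.00, 0.69
Aggregate via t-conorm [min(1, a+b)]: 0.69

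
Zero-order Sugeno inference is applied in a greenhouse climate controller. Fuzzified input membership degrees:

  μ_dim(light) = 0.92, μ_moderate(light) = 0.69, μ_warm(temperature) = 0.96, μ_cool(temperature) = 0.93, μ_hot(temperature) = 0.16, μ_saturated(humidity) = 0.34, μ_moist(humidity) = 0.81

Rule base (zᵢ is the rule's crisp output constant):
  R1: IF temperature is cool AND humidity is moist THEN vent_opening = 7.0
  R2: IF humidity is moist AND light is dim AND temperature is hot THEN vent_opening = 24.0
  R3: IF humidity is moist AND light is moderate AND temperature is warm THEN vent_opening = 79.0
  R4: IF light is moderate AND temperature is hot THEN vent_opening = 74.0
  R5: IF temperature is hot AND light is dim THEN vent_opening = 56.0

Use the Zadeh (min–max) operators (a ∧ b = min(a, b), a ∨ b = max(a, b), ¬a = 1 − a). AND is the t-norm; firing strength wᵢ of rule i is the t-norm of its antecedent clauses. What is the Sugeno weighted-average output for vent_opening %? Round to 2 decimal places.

R1 (z=7.0): cool=0.93, moist=0.81; AND[min(a, b)] → w = 0.81
R2 (z=24.0): moist=0.81, dim=0.92, hot=0.16; AND[min(a, b)] → w = 0.16
R3 (z=79.0): moist=0.81, moderate=0.69, warm=0.96; AND[min(a, b)] → w = 0.69
R4 (z=74.0): moderate=0.69, hot=0.16; AND[min(a, b)] → w = 0.16
R5 (z=56.0): hot=0.16, dim=0.92; AND[min(a, b)] → w = 0.16
Weighted average = (0.81·7.0 + 0.16·24.0 + 0.69·79.0 + 0.16·74.0 + 0.16·56.0) / (0.81 + 0.16 + 0.69 + 0.16 + 0.16)
  = 84.8200 / 1.9800 = 42.84

42.84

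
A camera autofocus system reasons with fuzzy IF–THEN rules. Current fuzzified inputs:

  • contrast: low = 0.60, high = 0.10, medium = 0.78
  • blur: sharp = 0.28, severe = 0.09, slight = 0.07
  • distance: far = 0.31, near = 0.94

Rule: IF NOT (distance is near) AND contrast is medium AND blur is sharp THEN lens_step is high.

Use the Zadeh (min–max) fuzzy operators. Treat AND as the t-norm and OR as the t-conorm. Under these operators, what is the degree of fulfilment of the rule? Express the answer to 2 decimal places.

0.06

firing strength: ¬near=1−0.94=0.06, medium=0.78, sharp=0.28; AND[min(a, b)] → w = 0.06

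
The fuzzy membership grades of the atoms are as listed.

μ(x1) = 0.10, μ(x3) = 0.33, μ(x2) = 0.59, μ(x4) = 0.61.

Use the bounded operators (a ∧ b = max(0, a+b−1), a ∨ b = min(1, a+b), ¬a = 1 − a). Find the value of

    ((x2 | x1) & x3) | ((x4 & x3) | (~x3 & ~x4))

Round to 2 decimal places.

0.08

x2 | x1 = min(1, a+b) on (0.59, 0.10) = 0.69
(x2 | x1) & x3 = max(0, a+b−1) on (0.69, 0.33) = 0.02
x4 & x3 = max(0, a+b−1) on (0.61, 0.33) = 0.00
~x3 = 1 − 0.33 = 0.67
~x4 = 1 − 0.61 = 0.39
~x3 & ~x4 = max(0, a+b−1) on (0.67, 0.39) = 0.06
(x4 & x3) | (~x3 & ~x4) = min(1, a+b) on (0.00, 0.06) = 0.06
((x2 | x1) & x3) | ((x4 & x3) | (~x3 & ~x4)) = min(1, a+b) on (0.02, 0.06) = 0.08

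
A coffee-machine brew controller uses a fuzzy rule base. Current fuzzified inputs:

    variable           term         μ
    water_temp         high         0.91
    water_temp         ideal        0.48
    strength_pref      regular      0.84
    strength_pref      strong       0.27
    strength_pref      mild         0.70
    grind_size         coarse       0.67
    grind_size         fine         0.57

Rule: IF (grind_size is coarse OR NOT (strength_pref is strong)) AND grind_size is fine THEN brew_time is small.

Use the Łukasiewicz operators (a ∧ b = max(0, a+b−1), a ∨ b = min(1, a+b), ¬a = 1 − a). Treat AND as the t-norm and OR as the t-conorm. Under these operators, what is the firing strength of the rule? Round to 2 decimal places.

firing strength: (coarse=0.67 OR ¬strong=1−0.27=0.73) = 1.00; AND[max(0, a+b−1)] with fine=0.57 → w = 0.57

0.57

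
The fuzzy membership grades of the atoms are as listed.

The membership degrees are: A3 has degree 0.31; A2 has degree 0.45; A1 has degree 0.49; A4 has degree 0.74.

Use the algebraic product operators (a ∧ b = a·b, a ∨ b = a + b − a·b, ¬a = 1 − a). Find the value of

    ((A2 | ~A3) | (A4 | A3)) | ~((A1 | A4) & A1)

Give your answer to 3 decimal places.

~A3 = 1 − 0.3100 = 0.6900
A2 | ~A3 = a + b − a·b on (0.4500, 0.6900) = 0.8295
A4 | A3 = a + b − a·b on (0.7400, 0.3100) = 0.8206
(A2 | ~A3) | (A4 | A3) = a + b − a·b on (0.8295, 0.8206) = 0.9694
A1 | A4 = a + b − a·b on (0.4900, 0.7400) = 0.8674
(A1 | A4) & A1 = a·b on (0.8674, 0.4900) = 0.4250
~((A1 | A4) & A1) = 1 − 0.4250 = 0.5750
((A2 | ~A3) | (A4 | A3)) | ~((A1 | A4) & A1) = a + b − a·b on (0.9694, 0.5750) = 0.9870

0.987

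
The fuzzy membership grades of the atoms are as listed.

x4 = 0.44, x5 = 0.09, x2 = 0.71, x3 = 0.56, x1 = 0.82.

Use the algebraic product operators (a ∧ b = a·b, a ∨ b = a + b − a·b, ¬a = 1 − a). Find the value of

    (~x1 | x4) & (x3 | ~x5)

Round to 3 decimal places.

0.519

~x1 = 1 − 0.8200 = 0.1800
~x1 | x4 = a + b − a·b on (0.1800, 0.4400) = 0.5408
~x5 = 1 − 0.0900 = 0.9100
x3 | ~x5 = a + b − a·b on (0.5600, 0.9100) = 0.9604
(~x1 | x4) & (x3 | ~x5) = a·b on (0.5408, 0.9604) = 0.5194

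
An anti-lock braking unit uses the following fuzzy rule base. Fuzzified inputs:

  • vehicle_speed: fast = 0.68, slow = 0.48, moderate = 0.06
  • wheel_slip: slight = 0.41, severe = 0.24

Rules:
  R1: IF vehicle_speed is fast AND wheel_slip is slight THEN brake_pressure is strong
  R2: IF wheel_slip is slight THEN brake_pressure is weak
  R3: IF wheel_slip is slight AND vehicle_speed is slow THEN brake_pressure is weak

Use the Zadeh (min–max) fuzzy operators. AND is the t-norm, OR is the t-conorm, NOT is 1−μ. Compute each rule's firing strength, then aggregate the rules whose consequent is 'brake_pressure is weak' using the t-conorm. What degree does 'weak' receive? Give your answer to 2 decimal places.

R1: fast=0.68, slight=0.41; AND[min(a, b)] → w = 0.41
R2: slight=0.41 → w = 0.41
R3: slight=0.41, slow=0.48; AND[min(a, b)] → w = 0.41
Rules with consequent 'weak': {R2, R3} → strengths 0.41, 0.41
Aggregate via t-conorm [max(a, b)]: 0.41

0.41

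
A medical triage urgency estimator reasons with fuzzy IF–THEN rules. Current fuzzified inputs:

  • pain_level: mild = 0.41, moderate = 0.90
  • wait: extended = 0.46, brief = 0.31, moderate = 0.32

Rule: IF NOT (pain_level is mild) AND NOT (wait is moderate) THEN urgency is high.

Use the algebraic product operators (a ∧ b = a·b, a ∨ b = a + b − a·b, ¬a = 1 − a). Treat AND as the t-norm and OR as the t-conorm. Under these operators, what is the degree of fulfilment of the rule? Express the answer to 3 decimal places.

0.401

firing strength: ¬mild=1−0.41=0.59, ¬moderate=1−0.32=0.68; AND[a·b] → w = 0.4012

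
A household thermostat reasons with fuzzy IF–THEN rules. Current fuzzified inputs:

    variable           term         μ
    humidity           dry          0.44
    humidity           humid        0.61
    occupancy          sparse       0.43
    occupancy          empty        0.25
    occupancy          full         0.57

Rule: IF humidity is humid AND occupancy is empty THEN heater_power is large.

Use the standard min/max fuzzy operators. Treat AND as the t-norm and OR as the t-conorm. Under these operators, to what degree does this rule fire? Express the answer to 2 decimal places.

0.25

firing strength: humid=0.61, empty=0.25; AND[min(a, b)] → w = 0.25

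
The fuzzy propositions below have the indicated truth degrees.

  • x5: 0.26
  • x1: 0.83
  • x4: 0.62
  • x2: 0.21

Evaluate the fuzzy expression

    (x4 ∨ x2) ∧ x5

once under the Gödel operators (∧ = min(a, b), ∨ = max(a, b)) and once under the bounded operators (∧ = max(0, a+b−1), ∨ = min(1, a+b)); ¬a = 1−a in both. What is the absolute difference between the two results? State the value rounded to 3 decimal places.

0.170

Under Gödel:
  x4 ∨ x2 = max(a, b) on (0.62, 0.21) = 0.62
  (x4 ∨ x2) ∧ x5 = min(a, b) on (0.62, 0.26) = 0.26
  → value = 0.2600
Under bounded:
  x4 ∨ x2 = min(1, a+b) on (0.62, 0.21) = 0.83
  (x4 ∨ x2) ∧ x5 = max(0, a+b−1) on (0.83, 0.26) = 0.09
  → value = 0.0900
|0.2600 − 0.0900| = 0.170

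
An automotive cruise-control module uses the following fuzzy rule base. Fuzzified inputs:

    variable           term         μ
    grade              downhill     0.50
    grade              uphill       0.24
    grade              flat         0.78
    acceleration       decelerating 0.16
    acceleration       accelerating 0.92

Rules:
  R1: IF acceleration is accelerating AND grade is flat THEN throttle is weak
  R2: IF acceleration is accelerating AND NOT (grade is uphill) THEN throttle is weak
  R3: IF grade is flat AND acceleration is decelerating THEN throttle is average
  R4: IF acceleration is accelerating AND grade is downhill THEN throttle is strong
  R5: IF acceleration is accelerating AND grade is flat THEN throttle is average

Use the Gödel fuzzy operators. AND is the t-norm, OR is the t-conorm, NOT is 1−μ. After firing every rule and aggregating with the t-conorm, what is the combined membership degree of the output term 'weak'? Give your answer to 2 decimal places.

R1: accelerating=0.92, flat=0.78; AND[min(a, b)] → w = 0.78
R2: accelerating=0.92, ¬uphill=1−0.24=0.76; AND[min(a, b)] → w = 0.76
R3: flat=0.78, decelerating=0.16; AND[min(a, b)] → w = 0.16
R4: accelerating=0.92, downhill=0.50; AND[min(a, b)] → w = 0.50
R5: accelerating=0.92, flat=0.78; AND[min(a, b)] → w = 0.78
Rules with consequent 'weak': {R1, R2} → strengths 0.78, 0.76
Aggregate via t-conorm [max(a, b)]: 0.78

0.78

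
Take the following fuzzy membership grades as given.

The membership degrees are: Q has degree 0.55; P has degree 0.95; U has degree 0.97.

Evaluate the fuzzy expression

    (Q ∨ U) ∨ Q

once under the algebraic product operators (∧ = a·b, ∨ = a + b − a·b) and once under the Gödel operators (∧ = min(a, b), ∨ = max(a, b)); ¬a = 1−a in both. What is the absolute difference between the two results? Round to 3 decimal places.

Under algebraic product:
  Q ∨ U = a + b − a·b on (0.5500, 0.9700) = 0.9865
  (Q ∨ U) ∨ Q = a + b − a·b on (0.9865, 0.5500) = 0.9939
  → value = 0.9939
Under Gödel:
  Q ∨ U = max(a, b) on (0.55, 0.97) = 0.97
  (Q ∨ U) ∨ Q = max(a, b) on (0.97, 0.55) = 0.97
  → value = 0.9700
|0.9939 − 0.9700| = 0.024

0.024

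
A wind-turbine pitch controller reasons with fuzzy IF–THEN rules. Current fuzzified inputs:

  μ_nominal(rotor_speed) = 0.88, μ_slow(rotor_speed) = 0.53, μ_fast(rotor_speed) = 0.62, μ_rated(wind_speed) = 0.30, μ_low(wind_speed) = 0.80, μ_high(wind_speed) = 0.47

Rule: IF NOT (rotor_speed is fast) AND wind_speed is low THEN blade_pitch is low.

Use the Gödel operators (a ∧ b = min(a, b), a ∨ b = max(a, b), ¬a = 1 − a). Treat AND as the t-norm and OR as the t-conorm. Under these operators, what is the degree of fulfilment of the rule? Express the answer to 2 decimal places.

firing strength: ¬fast=1−0.62=0.38, low=0.80; AND[min(a, b)] → w = 0.38

0.38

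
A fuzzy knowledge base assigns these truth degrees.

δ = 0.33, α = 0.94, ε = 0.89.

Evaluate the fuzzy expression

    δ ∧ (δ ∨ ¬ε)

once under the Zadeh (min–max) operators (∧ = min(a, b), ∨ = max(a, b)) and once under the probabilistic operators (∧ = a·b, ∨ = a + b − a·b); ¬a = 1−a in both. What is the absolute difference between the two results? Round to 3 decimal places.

Under Zadeh (min–max):
  ¬ε = 1 − 0.89 = 0.11
  δ ∨ ¬ε = max(a, b) on (0.33, 0.11) = 0.33
  δ ∧ (δ ∨ ¬ε) = min(a, b) on (0.33, 0.33) = 0.33
  → value = 0.3300
Under probabilistic:
  ¬ε = 1 − 0.8900 = 0.1100
  δ ∨ ¬ε = a + b − a·b on (0.3300, 0.1100) = 0.4037
  δ ∧ (δ ∨ ¬ε) = a·b on (0.3300, 0.4037) = 0.1332
  → value = 0.1332
|0.3300 − 0.1332| = 0.197

0.197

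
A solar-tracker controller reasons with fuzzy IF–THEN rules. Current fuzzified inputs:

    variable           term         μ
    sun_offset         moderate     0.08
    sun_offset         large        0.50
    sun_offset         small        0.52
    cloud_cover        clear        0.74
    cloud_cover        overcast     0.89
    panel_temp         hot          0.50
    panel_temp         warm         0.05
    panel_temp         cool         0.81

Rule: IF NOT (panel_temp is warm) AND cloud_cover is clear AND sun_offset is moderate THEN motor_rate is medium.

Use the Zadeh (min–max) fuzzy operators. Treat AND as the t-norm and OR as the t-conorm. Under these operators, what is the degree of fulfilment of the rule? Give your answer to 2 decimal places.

0.08

firing strength: ¬warm=1−0.05=0.95, clear=0.74, moderate=0.08; AND[min(a, b)] → w = 0.08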